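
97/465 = 97/465= 0.21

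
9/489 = 3/163 = 0.02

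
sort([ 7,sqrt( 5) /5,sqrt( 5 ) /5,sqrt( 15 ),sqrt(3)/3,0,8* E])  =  [ 0, sqrt(5)/5,  sqrt(5 )/5,  sqrt( 3) /3,sqrt( 15 ),7, 8*E]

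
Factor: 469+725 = 1194=2^1*3^1*199^1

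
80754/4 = 20188 + 1/2 = 20188.50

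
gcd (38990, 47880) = 70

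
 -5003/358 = -14+ 9/358=-  13.97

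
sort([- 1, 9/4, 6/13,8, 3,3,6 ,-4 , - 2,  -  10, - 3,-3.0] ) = [ - 10 , - 4, - 3, - 3.0,-2,-1, 6/13,9/4,3  ,  3, 6,  8]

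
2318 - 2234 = 84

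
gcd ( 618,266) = 2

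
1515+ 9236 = 10751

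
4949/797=4949/797 =6.21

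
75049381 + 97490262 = 172539643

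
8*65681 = 525448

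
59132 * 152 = 8988064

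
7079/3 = 7079/3 = 2359.67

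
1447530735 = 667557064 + 779973671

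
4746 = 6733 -1987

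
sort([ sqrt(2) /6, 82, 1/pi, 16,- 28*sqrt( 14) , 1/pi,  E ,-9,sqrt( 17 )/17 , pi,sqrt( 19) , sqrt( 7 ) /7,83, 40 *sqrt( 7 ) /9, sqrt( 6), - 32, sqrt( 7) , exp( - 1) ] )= [ - 28*sqrt( 14 ) , - 32 , - 9,sqrt( 2 )/6, sqrt(17 ) /17, 1/pi , 1/pi,exp( - 1),sqrt( 7)/7,sqrt( 6),sqrt(7 ), E  ,  pi,sqrt( 19) , 40*sqrt( 7)/9,16, 82,83] 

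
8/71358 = 4/35679= 0.00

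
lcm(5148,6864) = 20592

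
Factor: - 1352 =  - 2^3* 13^2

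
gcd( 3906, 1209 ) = 93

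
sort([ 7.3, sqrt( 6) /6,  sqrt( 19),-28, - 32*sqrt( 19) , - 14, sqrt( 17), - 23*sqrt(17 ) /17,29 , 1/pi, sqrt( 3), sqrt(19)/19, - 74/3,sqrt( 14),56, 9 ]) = [-32*sqrt( 19) , - 28  ,- 74/3, - 14, - 23 * sqrt( 17) /17, sqrt( 19 ) /19,1/pi,  sqrt( 6)/6, sqrt( 3 ), sqrt( 14 ), sqrt( 17), sqrt( 19), 7.3,9, 29, 56 ] 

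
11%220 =11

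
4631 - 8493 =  - 3862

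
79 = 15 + 64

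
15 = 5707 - 5692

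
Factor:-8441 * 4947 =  - 41757627 = -3^1*17^1*23^1*97^1*367^1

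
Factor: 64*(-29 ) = -1856 = - 2^6*29^1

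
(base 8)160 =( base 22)52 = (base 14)80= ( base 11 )A2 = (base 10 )112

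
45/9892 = 45/9892= 0.00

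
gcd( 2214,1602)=18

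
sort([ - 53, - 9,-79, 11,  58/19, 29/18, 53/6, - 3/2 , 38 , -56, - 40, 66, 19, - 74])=[ - 79, - 74, - 56,-53, - 40, - 9, - 3/2, 29/18,58/19,  53/6, 11, 19, 38, 66]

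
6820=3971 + 2849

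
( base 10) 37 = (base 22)1F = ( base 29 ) 18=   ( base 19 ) 1i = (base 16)25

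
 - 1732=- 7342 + 5610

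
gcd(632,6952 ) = 632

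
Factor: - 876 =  -2^2*3^1* 73^1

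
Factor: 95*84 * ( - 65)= - 2^2*3^1  *5^2*7^1 * 13^1*19^1 = - 518700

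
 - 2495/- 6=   2495/6 = 415.83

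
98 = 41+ 57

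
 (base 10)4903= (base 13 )2302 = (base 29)5o2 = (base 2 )1001100100111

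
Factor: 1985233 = 47^1*42239^1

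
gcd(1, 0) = 1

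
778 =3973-3195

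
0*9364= 0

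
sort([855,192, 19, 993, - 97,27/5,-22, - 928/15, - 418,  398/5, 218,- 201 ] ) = [ - 418,-201, - 97, - 928/15, - 22,27/5,  19, 398/5,192, 218,855, 993]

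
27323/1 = 27323= 27323.00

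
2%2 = 0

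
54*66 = 3564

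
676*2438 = 1648088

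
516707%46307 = 7330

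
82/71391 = 82/71391 = 0.00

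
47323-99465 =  - 52142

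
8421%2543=792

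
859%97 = 83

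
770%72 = 50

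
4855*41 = 199055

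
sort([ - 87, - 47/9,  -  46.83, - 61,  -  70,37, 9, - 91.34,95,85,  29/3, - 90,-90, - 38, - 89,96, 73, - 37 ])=[ - 91.34, - 90, - 90, - 89, - 87,-70, - 61, - 46.83, - 38,-37, - 47/9, 9,29/3,  37,73, 85,95, 96 ]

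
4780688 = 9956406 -5175718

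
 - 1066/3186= - 1 + 1060/1593 = -0.33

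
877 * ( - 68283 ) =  - 59884191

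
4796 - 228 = 4568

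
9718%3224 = 46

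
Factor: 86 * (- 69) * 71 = -2^1 * 3^1 * 23^1 * 43^1*71^1 = -421314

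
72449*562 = 40716338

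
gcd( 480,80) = 80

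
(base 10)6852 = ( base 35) 5kr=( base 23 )cll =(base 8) 15304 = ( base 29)848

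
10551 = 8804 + 1747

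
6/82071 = 2/27357 = 0.00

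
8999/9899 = 8999/9899 = 0.91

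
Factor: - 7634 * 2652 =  - 20245368  =  - 2^3*  3^1*11^1 * 13^1*17^1 * 347^1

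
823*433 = 356359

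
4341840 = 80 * 54273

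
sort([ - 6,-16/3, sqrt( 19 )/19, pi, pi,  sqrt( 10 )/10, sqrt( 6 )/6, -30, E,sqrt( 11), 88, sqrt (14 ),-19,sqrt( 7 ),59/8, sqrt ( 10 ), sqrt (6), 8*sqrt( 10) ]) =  [-30, - 19, - 6, - 16/3,sqrt( 19)/19,sqrt(10)/10,sqrt( 6) /6,sqrt( 6 ), sqrt( 7 ), E,pi, pi, sqrt(10), sqrt( 11 ),  sqrt(14), 59/8, 8*sqrt(10),88]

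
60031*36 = 2161116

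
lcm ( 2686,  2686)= 2686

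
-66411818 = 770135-67181953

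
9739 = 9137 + 602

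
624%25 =24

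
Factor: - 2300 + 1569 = -17^1*43^1 = - 731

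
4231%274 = 121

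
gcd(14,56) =14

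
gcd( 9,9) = 9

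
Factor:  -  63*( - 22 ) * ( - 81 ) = -112266 =-  2^1*3^6*7^1*11^1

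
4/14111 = 4/14111 =0.00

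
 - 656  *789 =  -517584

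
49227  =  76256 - 27029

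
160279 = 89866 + 70413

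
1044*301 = 314244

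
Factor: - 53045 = - 5^1*103^2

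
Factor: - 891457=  - 7^3*23^1*113^1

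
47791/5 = 47791/5  =  9558.20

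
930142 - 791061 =139081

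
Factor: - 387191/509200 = -2^( - 4)*5^( - 2)*7^1 * 19^ ( - 1 )*67^( - 1) * 55313^1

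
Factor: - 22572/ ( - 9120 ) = 2^ (- 3)*3^2*5^( - 1 )*11^1 =99/40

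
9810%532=234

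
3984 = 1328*3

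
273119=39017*7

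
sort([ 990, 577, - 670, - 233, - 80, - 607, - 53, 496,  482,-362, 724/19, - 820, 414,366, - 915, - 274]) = [-915, - 820,  -  670, - 607, - 362 ,  -  274, - 233,- 80,  -  53, 724/19,366,  414,482, 496,577,990 ] 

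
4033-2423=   1610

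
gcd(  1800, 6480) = 360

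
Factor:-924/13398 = -2/29 = - 2^1*29^( - 1 )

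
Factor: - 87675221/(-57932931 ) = 3^ ( - 1)*7^( - 1)*199^1*440579^1*2758711^( - 1)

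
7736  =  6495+1241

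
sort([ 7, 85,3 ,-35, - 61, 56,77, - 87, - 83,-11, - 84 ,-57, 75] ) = [-87,-84 ,-83, - 61,  -  57, - 35, - 11 , 3 , 7 , 56,75 , 77, 85]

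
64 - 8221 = -8157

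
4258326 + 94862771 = 99121097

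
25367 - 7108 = 18259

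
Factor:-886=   -  2^1*443^1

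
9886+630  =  10516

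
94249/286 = 329 + 155/286 = 329.54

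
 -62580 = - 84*745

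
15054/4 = 3763 + 1/2 = 3763.50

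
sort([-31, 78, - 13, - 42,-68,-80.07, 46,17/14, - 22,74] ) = [ -80.07, - 68,  -  42, - 31 , - 22,-13,17/14,46,74,78 ] 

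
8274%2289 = 1407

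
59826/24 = 2492 + 3/4 = 2492.75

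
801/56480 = 801/56480= 0.01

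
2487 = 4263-1776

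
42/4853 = 42/4853 = 0.01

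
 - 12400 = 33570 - 45970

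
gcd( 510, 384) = 6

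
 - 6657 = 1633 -8290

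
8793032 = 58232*151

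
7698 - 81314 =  - 73616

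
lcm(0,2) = 0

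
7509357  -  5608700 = 1900657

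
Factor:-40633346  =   - 2^1*13^2*239^1*503^1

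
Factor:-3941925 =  - 3^1*5^2*13^2*311^1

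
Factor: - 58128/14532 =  - 4  =  - 2^2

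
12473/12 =12473/12 = 1039.42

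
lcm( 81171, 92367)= 2678643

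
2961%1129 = 703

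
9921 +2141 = 12062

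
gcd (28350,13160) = 70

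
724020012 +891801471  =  1615821483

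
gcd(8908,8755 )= 17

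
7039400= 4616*1525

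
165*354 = 58410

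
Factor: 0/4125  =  0 = 0^1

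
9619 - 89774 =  - 80155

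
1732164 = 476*3639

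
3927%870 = 447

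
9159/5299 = 1 + 3860/5299 = 1.73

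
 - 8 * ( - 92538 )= 740304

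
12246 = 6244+6002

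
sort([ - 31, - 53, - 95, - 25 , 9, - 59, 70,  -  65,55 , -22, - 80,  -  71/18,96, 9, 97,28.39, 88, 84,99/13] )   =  [ - 95, - 80, - 65,-59, - 53 , - 31 ,-25 ,- 22, - 71/18,99/13, 9, 9,28.39, 55 , 70,84 , 88,  96 , 97] 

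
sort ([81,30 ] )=[30 , 81] 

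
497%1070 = 497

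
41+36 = 77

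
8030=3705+4325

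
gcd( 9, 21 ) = 3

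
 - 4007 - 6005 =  - 10012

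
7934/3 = 7934/3= 2644.67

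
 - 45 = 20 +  - 65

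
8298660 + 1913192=10211852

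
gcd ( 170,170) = 170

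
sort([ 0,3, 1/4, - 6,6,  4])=[  -  6, 0, 1/4,3, 4, 6]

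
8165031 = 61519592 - 53354561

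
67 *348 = 23316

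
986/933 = 986/933 =1.06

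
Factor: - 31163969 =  - 31163969^1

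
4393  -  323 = 4070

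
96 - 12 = 84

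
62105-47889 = 14216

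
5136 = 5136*1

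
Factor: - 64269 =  - 3^2 * 37^1*193^1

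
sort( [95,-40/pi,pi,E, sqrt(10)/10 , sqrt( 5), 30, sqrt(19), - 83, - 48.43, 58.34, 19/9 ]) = [-83, - 48.43, - 40/pi, sqrt( 10)/10 , 19/9, sqrt(5), E, pi, sqrt(19 ),30,58.34, 95]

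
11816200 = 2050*5764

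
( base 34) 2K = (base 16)58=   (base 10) 88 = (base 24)3g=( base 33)2M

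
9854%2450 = 54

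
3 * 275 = 825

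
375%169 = 37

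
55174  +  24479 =79653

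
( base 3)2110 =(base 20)36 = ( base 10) 66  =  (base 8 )102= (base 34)1W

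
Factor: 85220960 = 2^5*5^1*11^1 *41^1*1181^1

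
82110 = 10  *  8211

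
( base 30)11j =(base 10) 949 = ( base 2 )1110110101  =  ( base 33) sp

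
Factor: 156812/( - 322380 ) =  - 3^(- 4)* 5^( - 1)*197^1= - 197/405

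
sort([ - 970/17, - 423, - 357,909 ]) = [ - 423,-357, - 970/17,  909]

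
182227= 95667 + 86560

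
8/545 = 8/545 = 0.01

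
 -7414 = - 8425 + 1011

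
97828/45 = 2173 + 43/45 = 2173.96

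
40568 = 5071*8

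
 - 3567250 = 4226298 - 7793548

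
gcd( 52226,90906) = 2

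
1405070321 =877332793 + 527737528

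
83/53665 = 83/53665 = 0.00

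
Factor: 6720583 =31^1*431^1*503^1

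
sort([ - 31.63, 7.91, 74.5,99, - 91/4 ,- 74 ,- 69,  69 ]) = [ - 74,-69,-31.63, - 91/4, 7.91,69, 74.5,99]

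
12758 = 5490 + 7268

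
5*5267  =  26335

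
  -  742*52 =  - 38584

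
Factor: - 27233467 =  - 53^1*513839^1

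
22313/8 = 2789+1/8 = 2789.12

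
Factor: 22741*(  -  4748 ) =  - 2^2*1187^1 * 22741^1 = - 107974268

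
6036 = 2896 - - 3140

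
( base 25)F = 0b1111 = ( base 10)15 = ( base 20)F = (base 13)12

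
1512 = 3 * 504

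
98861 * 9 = 889749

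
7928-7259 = 669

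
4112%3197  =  915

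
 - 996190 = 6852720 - 7848910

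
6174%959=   420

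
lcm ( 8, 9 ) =72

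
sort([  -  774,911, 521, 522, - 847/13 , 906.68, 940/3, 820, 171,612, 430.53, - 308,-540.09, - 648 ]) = [-774, - 648, - 540.09, - 308, - 847/13, 171,940/3, 430.53,521, 522, 612, 820,906.68, 911]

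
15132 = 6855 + 8277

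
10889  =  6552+4337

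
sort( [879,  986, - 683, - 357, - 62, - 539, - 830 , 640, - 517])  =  [ - 830, - 683 , -539, - 517, - 357, - 62,640, 879, 986]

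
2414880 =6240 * 387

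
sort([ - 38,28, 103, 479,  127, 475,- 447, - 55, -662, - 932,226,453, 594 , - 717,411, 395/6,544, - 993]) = [ - 993, - 932,  -  717 , - 662, - 447,-55, - 38,  28,  395/6, 103, 127,226,411, 453,475,479, 544,594 ] 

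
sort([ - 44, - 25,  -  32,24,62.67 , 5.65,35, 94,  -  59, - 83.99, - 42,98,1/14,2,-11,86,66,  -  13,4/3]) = [-83.99, - 59,-44, - 42, - 32, - 25,  -  13,  -  11, 1/14,4/3,2, 5.65,24, 35,  62.67,  66,86,  94,  98]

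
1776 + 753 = 2529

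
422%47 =46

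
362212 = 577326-215114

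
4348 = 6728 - 2380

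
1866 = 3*622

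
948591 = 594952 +353639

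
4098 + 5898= 9996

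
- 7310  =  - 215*34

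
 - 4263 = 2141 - 6404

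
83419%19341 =6055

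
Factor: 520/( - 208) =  - 5/2 = - 2^( - 1 ) * 5^1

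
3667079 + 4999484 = 8666563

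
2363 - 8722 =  - 6359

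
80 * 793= 63440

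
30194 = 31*974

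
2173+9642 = 11815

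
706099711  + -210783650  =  495316061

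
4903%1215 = 43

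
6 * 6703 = 40218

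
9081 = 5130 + 3951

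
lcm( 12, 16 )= 48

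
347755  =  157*2215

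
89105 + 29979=119084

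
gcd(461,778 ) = 1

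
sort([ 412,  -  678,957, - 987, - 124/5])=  [ - 987, -678, - 124/5,412,957 ]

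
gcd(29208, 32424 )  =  24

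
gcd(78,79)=1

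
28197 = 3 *9399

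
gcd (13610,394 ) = 2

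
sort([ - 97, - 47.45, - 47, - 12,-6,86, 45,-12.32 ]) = [-97 , - 47.45,-47,-12.32,-12, - 6,45,  86 ]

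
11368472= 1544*7363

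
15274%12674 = 2600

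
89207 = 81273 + 7934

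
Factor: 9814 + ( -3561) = 13^2* 37^1 = 6253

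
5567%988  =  627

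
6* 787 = 4722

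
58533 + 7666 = 66199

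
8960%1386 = 644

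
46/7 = 46/7 = 6.57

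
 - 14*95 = - 1330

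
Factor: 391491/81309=3^1*27103^( - 1 )*43499^1 = 130497/27103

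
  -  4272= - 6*712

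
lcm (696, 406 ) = 4872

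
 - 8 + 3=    - 5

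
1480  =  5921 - 4441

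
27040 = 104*260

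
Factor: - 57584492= - 2^2*7^1 *2056589^1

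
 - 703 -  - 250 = - 453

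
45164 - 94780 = - 49616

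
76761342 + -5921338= 70840004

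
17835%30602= 17835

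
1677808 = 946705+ 731103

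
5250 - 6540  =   - 1290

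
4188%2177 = 2011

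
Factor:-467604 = -2^2*3^2*31^1*419^1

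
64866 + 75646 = 140512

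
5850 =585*10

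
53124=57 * 932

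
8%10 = 8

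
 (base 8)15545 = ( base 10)7013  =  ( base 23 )d5l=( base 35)5PD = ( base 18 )13bb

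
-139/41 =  - 4+25/41 = - 3.39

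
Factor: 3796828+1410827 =5207655 =3^1*5^1*347177^1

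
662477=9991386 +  - 9328909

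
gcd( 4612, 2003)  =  1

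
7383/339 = 21 + 88/113 = 21.78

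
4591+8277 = 12868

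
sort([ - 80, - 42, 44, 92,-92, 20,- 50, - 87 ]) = [-92, - 87, - 80,-50,- 42, 20, 44, 92 ] 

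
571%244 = 83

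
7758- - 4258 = 12016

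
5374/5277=5374/5277 = 1.02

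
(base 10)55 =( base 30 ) 1P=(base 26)23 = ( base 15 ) 3A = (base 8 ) 67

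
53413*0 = 0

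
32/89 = 32/89=0.36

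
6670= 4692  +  1978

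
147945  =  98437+49508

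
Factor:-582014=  -2^1*291007^1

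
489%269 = 220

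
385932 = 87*4436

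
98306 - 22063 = 76243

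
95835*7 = 670845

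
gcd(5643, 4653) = 99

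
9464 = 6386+3078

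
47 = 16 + 31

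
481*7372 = 3545932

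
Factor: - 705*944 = - 2^4*3^1*5^1 * 47^1*59^1  =  - 665520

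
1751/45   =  1751/45 = 38.91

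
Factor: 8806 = 2^1*7^1*17^1*37^1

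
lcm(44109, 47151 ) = 1367379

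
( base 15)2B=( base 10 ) 41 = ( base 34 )17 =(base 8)51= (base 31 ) 1a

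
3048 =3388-340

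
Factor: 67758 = 2^1*3^1*23^1*491^1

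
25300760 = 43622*580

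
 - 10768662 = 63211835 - 73980497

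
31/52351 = 31/52351 = 0.00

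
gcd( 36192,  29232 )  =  1392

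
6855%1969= 948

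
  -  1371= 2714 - 4085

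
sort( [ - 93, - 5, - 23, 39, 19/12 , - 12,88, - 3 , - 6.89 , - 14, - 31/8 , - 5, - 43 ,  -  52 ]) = [ - 93, - 52, - 43, - 23, - 14, - 12 , - 6.89 , - 5, - 5,  -  31/8,  -  3,19/12,39,88 ] 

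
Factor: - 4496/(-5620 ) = 2^2*5^( - 1) = 4/5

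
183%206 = 183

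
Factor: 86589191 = 13^1*6660707^1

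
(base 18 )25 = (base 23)1I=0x29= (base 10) 41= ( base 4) 221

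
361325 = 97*3725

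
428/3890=214/1945=0.11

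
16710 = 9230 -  - 7480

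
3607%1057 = 436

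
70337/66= 1065 + 47/66=1065.71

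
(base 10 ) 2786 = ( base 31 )2RR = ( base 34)2DW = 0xae2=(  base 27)3m5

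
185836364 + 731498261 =917334625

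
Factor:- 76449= - 3^1*17^1* 1499^1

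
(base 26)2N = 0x4b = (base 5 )300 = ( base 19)3I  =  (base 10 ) 75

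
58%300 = 58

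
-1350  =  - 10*135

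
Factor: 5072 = 2^4*317^1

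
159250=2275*70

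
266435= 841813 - 575378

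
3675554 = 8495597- 4820043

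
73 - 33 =40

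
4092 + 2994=7086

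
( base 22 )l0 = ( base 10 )462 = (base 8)716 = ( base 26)HK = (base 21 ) 110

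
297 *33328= 9898416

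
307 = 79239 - 78932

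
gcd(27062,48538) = 14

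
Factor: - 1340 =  - 2^2*5^1*67^1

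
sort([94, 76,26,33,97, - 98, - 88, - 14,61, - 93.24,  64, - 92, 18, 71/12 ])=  [ - 98, - 93.24, - 92, - 88, - 14, 71/12,  18, 26, 33,61,64, 76,94, 97 ]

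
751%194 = 169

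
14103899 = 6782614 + 7321285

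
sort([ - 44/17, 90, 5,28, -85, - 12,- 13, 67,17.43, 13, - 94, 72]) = [-94, - 85, - 13, -12,-44/17,5,13,17.43, 28, 67,72,90 ] 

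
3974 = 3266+708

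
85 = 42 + 43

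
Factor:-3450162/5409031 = - 2^1*3^1*575027^1*5409031^( - 1)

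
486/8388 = 27/466 = 0.06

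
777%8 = 1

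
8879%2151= 275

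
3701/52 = 71+9/52=71.17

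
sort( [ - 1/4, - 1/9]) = [ - 1/4, - 1/9]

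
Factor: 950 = 2^1*5^2* 19^1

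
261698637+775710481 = 1037409118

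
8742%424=262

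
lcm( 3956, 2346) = 201756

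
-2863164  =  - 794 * 3606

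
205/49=4 + 9/49 =4.18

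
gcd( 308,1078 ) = 154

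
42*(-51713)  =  -2171946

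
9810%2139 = 1254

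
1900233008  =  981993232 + 918239776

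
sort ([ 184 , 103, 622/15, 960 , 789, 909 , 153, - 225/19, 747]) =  [ - 225/19,  622/15, 103 , 153,184  ,  747 , 789, 909,960] 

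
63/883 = 63/883 = 0.07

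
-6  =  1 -7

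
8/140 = 2/35 = 0.06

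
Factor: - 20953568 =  - 2^5*654799^1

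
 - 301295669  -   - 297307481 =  - 3988188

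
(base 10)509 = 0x1fd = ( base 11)423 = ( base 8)775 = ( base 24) L5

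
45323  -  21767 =23556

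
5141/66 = 5141/66 = 77.89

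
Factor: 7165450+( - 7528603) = -363153 = - 3^1*7^1*17293^1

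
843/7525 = 843/7525 =0.11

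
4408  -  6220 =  - 1812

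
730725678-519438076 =211287602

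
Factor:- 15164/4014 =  - 34/9 = - 2^1*3^( - 2 )*17^1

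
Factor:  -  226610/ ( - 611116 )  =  2^( -1) * 5^1*11^( - 1 )*19^( - 1) *31^1 = 155/418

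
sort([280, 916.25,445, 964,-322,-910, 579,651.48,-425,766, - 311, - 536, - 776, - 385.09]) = [-910, -776, - 536, - 425, - 385.09, - 322 , -311, 280,445,579,651.48, 766 , 916.25, 964] 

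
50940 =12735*4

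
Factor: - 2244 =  - 2^2*3^1 * 11^1*17^1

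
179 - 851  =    -  672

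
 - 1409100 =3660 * ( - 385) 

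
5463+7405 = 12868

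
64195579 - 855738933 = -791543354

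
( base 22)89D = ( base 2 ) 111111110011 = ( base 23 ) 7GC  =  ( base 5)112313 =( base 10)4083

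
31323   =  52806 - 21483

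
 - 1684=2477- 4161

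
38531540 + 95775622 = 134307162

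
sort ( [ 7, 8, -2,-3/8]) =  [ - 2, - 3/8, 7,8 ] 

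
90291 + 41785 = 132076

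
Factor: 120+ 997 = 1117 =1117^1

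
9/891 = 1/99   =  0.01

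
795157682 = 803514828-8357146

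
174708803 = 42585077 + 132123726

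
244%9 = 1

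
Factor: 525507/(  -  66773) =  - 3^1*7^( - 1 ) * 47^1*3727^1*9539^(- 1 )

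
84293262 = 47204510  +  37088752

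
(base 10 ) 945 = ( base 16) 3B1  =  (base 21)230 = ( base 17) 34A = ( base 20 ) 275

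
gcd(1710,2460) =30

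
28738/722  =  39 + 290/361 =39.80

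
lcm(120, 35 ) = 840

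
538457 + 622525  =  1160982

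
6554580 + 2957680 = 9512260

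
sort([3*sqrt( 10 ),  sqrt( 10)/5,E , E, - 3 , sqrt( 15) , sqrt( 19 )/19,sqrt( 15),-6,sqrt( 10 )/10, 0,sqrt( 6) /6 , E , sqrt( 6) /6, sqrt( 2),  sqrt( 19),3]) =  [ - 6, - 3,0 , sqrt( 19) /19,sqrt( 10 ) /10,sqrt( 6)/6, sqrt( 6) /6,sqrt(10)/5,  sqrt( 2 ),E,E  ,  E,3, sqrt ( 15) , sqrt(15 ), sqrt( 19), 3*sqrt( 10) ]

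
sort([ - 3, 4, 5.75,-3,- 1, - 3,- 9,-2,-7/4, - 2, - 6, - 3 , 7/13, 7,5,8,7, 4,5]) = [ - 9, - 6, - 3, - 3, - 3,-3, - 2, - 2,- 7/4, - 1,7/13, 4,4, 5, 5,5.75, 7, 7, 8] 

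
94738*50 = 4736900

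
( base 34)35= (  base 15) 72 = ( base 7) 212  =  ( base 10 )107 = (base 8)153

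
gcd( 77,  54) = 1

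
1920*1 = 1920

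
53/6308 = 53/6308 = 0.01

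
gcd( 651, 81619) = 1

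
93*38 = 3534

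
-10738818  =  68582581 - 79321399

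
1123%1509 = 1123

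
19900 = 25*796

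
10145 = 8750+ 1395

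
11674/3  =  11674/3 = 3891.33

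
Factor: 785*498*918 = 2^2*3^4*5^1*17^1*83^1*157^1 = 358873740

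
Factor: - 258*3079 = -2^1*3^1*  43^1*3079^1 = -794382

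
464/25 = 464/25 =18.56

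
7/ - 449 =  - 7/449= - 0.02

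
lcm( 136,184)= 3128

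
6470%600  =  470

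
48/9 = 16/3 = 5.33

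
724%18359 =724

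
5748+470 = 6218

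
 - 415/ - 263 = 415/263 = 1.58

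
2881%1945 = 936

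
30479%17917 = 12562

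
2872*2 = 5744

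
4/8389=4/8389 = 0.00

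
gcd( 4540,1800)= 20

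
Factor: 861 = 3^1*7^1*41^1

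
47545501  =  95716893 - 48171392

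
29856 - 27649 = 2207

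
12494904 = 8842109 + 3652795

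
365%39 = 14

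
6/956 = 3/478 = 0.01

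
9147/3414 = 3049/1138 = 2.68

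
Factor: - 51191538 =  - 2^1*3^1 * 8531923^1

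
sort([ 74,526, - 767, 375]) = [-767,  74, 375, 526]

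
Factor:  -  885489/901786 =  - 2^( - 1)*3^1*11^1*26833^1 * 450893^( - 1 )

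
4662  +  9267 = 13929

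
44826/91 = 492 + 54/91= 492.59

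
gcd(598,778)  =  2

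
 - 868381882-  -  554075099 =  - 314306783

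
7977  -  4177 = 3800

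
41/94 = 41/94= 0.44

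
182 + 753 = 935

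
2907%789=540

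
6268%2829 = 610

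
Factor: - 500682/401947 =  - 786/631 = - 2^1*3^1*131^1*631^( - 1 )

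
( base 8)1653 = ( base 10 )939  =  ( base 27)17L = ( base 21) 22f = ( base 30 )119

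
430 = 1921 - 1491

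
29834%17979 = 11855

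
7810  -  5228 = 2582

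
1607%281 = 202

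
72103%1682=1459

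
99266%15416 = 6770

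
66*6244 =412104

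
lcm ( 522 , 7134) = 21402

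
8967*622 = 5577474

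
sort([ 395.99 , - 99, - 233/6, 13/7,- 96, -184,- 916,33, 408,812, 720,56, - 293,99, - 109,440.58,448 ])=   [ - 916 , - 293, - 184, - 109,  -  99  , - 96,  -  233/6,13/7,33,  56,99 , 395.99, 408, 440.58,448,  720,812]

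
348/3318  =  58/553 = 0.10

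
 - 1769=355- 2124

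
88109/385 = 12587/55 = 228.85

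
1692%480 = 252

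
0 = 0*362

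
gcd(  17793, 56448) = 9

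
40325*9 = 362925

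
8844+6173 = 15017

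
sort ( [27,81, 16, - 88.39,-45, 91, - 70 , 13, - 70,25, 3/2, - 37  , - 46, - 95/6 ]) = [ - 88.39, - 70, - 70,- 46, - 45, - 37, - 95/6, 3/2,13, 16, 25, 27, 81, 91]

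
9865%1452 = 1153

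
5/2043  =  5/2043 = 0.00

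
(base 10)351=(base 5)2401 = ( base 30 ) BL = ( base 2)101011111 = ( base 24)ef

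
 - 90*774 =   -  69660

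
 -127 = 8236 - 8363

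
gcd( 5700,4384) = 4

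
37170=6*6195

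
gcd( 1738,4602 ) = 2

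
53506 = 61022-7516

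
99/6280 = 99/6280 = 0.02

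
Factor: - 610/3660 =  - 2^ ( - 1 )*3^( - 1) = - 1/6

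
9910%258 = 106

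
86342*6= 518052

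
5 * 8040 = 40200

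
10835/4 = 10835/4 = 2708.75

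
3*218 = 654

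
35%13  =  9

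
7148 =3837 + 3311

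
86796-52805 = 33991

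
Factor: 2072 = 2^3*7^1*37^1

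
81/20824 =81/20824  =  0.00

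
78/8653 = 78/8653  =  0.01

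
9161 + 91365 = 100526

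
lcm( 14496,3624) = 14496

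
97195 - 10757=86438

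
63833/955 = 66 + 803/955 = 66.84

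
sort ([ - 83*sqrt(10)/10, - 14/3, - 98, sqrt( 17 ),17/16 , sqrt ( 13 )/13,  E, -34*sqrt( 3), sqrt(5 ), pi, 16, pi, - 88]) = [  -  98, - 88,-34*sqrt( 3 ), - 83*sqrt( 10)/10 ,-14/3,  sqrt(13)/13, 17/16, sqrt ( 5), E, pi,pi,sqrt( 17 ), 16] 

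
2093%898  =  297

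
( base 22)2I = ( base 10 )62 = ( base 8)76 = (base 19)35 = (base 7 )116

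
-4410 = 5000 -9410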